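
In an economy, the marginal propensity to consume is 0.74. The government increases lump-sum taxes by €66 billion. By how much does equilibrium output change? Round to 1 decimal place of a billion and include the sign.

A lump-sum tax change of +€66 billion shifts disposable income by −€66 billion; first-round consumption changes by −c × ΔT = −0.74 × (+€66 billion) = −€48.84 billion.
Expenditure multiplier = 1/(1 − MPC) = 1/(1 − 0.74) = 1/0.26 ≈ 3.846.
The tax multiplier is −c × k ≈ −2.846, so ΔY = k × (−c·ΔT) = (−€48.84 billion) / 0.26 ≈ −€187.8 billion.

−€187.8 billion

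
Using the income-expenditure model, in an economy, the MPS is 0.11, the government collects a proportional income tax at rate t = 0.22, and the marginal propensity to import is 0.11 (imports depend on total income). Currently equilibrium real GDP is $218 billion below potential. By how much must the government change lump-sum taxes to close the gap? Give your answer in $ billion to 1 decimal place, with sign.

−$101.8 billion

MPC = 1 − MPS = 1 − 0.11 = 0.89.
Spending multiplier = 1/(1 − c(1−t) + m) = 1/(1 − 0.89×0.78 + 0.11) = 1/0.4158 ≈ 2.405.
Tax multiplier = −c·k = −0.89/0.4158 ≈ −2.14. Need ΔY = +$218 billion, so ΔT = ΔY/(−c·k) = −(+$218 billion) × 0.4158 / 0.89 ≈ −$101.8 billion.
The government should cut lump-sum taxes by $101.8 billion.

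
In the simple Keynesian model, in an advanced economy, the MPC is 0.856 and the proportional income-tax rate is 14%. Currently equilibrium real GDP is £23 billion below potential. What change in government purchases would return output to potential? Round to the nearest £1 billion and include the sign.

Spending multiplier = 1/(1 − c(1−t)) = 1/(1 − 0.856×0.86) = 1/0.26384 ≈ 3.79.
Need ΔY = +£23 billion, so ΔG = ΔY/k = (+£23 billion) × 0.26384 ≈ +£6 billion.
The government should increase government purchases by £6 billion.

+£6 billion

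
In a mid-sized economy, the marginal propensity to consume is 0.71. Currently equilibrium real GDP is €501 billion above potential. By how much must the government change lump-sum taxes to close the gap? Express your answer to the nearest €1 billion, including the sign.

+€205 billion

Spending multiplier = 1/(1 − MPC) = 1/(1 − 0.71) = 1/0.29 ≈ 3.448.
Tax multiplier = −c·k = −0.71/0.29 ≈ −2.448. Need ΔY = −€501 billion, so ΔT = ΔY/(−c·k) = −(−€501 billion) × 0.29 / 0.71 ≈ +€205 billion.
The government should raise lump-sum taxes by €205 billion.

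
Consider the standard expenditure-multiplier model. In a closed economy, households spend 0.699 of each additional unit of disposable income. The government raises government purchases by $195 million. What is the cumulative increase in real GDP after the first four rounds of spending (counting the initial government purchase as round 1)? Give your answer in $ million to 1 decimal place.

Round 1 adds ΔG = $195 million; each later round is MPC = 0.699 times the previous.
After 4 rounds: 195 + 136.305 + 95.277195 + 66.598759305 = ΔG·(1 − c^4)/(1 − c) = 195 × (1 − 0.238730937201)/0.301 ≈ $493.2 million.

$493.2 million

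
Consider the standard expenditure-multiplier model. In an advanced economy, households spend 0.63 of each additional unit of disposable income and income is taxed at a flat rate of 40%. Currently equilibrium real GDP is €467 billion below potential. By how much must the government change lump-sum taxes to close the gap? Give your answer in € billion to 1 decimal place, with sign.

Spending multiplier = 1/(1 − c(1−t)) = 1/(1 − 0.63×0.6) = 1/0.622 ≈ 1.608.
Tax multiplier = −c·k = −0.63/0.622 ≈ −1.013. Need ΔY = +€467 billion, so ΔT = ΔY/(−c·k) = −(+€467 billion) × 0.622 / 0.63 ≈ −€461.1 billion.
The government should cut lump-sum taxes by €461.1 billion.

−€461.1 billion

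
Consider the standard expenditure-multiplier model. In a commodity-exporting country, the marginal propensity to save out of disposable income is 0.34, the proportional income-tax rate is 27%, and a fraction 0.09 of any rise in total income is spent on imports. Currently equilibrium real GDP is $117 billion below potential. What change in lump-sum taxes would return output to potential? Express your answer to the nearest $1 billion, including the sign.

MPC = 1 − MPS = 1 − 0.34 = 0.66.
Spending multiplier = 1/(1 − c(1−t) + m) = 1/(1 − 0.66×0.73 + 0.09) = 1/0.6082 ≈ 1.644.
Tax multiplier = −c·k = −0.66/0.6082 ≈ −1.085. Need ΔY = +$117 billion, so ΔT = ΔY/(−c·k) = −(+$117 billion) × 0.6082 / 0.66 ≈ −$108 billion.
The government should cut lump-sum taxes by $108 billion.

−$108 billion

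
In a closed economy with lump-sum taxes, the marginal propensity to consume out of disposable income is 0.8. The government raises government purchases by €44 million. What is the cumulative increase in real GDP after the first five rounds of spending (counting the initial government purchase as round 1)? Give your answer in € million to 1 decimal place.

€147.9 million

Round 1 adds ΔG = €44 million; each later round is MPC = 0.8 times the previous.
After 5 rounds: 44 + 35.2 + 28.16 + 22.528 + 18.0224 = ΔG·(1 − c^5)/(1 − c) = 44 × (1 − 0.32768)/0.2 ≈ €147.9 million.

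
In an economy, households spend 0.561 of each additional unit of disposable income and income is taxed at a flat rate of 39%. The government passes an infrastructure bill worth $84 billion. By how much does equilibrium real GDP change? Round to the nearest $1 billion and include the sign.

Government-spending multiplier = 1/(1 − c(1−t)) = 1/(1 − 0.561×0.61) = 1/0.65779 ≈ 1.52.
ΔY = k × ΔG = (+$84 billion) / 0.65779 ≈ +$128 billion.

+$128 billion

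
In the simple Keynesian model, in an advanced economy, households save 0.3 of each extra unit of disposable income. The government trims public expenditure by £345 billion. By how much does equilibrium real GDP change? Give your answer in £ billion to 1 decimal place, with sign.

−£1,150.0 billion

MPC = 1 − MPS = 1 − 0.3 = 0.7.
Expenditure multiplier = 1/(1 − MPC) = 1/(1 − 0.7) = 1/0.3 ≈ 3.333.
ΔY = k × ΔG = (−£345 billion) / 0.3 = −£1,150 billion.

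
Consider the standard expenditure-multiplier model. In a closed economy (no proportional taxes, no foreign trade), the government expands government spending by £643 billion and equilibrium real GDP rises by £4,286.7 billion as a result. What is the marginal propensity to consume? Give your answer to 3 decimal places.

Implied spending multiplier k = ΔY/ΔG = 4,286.7/643 ≈ 6.6667.
Since k = 1/(1 − MPC), MPC = 1 − 1/k = 1 − ΔG/ΔY = 1 − 643/4,286.7 ≈ 0.850.

0.850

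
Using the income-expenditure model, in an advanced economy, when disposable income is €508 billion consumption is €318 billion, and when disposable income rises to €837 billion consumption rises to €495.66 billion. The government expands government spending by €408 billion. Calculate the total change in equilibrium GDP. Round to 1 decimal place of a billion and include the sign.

MPC = ΔC/ΔYd = (495.66 − 318)/(837 − 508) = 177.66/329 = 0.54.
Spending multiplier = 1/(1 − MPC) = 1/(1 − 0.54) = 1/0.46 ≈ 2.174.
ΔY = k × ΔG = (+€408 billion) / 0.46 ≈ +€887 billion.

+€887.0 billion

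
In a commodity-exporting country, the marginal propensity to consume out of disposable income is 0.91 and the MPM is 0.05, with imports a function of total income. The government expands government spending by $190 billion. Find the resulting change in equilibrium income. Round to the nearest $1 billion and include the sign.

Government-spending multiplier = 1/(1 − c + m) = 1/(1 − 0.91 + 0.05) = 1/0.14 ≈ 7.143.
ΔY = k × ΔG = (+$190 billion) / 0.14 ≈ +$1,357 billion.

+$1,357 billion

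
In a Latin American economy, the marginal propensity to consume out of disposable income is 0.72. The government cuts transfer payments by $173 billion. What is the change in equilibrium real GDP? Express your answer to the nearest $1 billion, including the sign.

The transfer change shifts disposable income by −$173 billion, so first-round consumption changes by c·ΔTR = 0.72 × (−$173 billion) = −$124.56 billion.
Expenditure multiplier = 1/(1 − MPC) = 1/(1 − 0.72) = 1/0.28 ≈ 3.571.
The transfer multiplier is c × k ≈ 2.571, so ΔY = k × (c·ΔTR) = (−$124.56 billion) / 0.28 ≈ −$445 billion.

−$445 billion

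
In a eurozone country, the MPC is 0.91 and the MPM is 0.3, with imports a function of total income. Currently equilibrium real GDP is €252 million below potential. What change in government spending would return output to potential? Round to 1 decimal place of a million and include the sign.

Spending multiplier = 1/(1 − c + m) = 1/(1 − 0.91 + 0.3) = 1/0.39 ≈ 2.564.
Need ΔY = +€252 million, so ΔG = ΔY/k = (+€252 million) × 0.39 ≈ +€98.3 million.
The government should increase government spending by €98.3 million.

+€98.3 million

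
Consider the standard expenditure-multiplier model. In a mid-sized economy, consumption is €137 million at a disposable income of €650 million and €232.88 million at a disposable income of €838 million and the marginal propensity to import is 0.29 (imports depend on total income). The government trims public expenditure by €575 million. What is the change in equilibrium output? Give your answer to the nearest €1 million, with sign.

MPC = ΔC/ΔYd = (232.88 − 137)/(838 − 650) = 95.88/188 = 0.51.
Government-spending multiplier = 1/(1 − c + m) = 1/(1 − 0.51 + 0.29) = 1/0.78 ≈ 1.282.
ΔY = k × ΔG = (−€575 million) / 0.78 ≈ −€737 million.

−€737 million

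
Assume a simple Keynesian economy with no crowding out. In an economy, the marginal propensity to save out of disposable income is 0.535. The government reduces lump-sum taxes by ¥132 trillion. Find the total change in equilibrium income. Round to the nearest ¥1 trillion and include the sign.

+¥115 trillion

MPC = 1 − MPS = 1 − 0.535 = 0.465.
A lump-sum tax change of −¥132 trillion shifts disposable income by +¥132 trillion; first-round consumption changes by −c × ΔT = −0.465 × (−¥132 trillion) = +¥61.38 trillion.
Expenditure multiplier = 1/(1 − MPC) = 1/(1 − 0.465) = 1/0.535 ≈ 1.869.
The tax multiplier is −c × k ≈ −0.869, so ΔY = k × (−c·ΔT) = (+¥61.38 trillion) / 0.535 ≈ +¥115 trillion.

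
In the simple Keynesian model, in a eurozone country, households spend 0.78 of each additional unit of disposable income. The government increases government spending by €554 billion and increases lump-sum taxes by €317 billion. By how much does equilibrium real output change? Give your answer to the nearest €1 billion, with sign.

+€1,394 billion

Expenditure multiplier = 1/(1 − MPC) = 1/(1 − 0.78) = 1/0.22 ≈ 4.545.
ΔG contributes k·ΔG = (+€554 billion) / 0.22 ≈ +€2,518.2 billion.
ΔT of +€317 billion changes first-round spending by −c·ΔT = −€247.26 billion, contributing k·(−c·ΔT) = (−€247.26 billion) / 0.22 ≈ −€1,123.9 billion.
Net ΔY = k(ΔG − c·ΔT) = (+€306.74 billion) / 0.22 ≈ +€1,394 billion.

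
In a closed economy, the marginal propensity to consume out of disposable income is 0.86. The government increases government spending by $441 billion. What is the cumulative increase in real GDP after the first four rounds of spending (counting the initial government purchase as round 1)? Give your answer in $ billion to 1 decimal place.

$1,426.9 billion

Round 1 adds ΔG = $441 billion; each later round is MPC = 0.86 times the previous.
After 4 rounds: 441 + 379.26 + 326.1636 + 280.500696 = ΔG·(1 − c^4)/(1 − c) = 441 × (1 − 0.54700816)/0.14 ≈ $1,426.9 billion.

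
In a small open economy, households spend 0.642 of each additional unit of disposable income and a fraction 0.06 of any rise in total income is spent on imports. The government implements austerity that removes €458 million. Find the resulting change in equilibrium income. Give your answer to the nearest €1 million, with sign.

−€1,096 million

Expenditure multiplier = 1/(1 − c + m) = 1/(1 − 0.642 + 0.06) = 1/0.418 ≈ 2.392.
ΔY = k × ΔG = (−€458 million) / 0.418 ≈ −€1,096 million.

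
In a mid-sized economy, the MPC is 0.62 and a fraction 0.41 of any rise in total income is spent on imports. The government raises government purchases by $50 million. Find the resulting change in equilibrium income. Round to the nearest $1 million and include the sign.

Spending multiplier = 1/(1 − c + m) = 1/(1 − 0.62 + 0.41) = 1/0.79 ≈ 1.266.
ΔY = k × ΔG = (+$50 million) / 0.79 ≈ +$63 million.

+$63 million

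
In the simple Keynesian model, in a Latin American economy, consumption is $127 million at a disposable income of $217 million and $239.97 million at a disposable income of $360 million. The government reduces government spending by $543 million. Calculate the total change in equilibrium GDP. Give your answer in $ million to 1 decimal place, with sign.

−$2,585.7 million

MPC = ΔC/ΔYd = (239.97 − 127)/(360 − 217) = 112.97/143 = 0.79.
Spending multiplier = 1/(1 − MPC) = 1/(1 − 0.79) = 1/0.21 ≈ 4.762.
ΔY = k × ΔG = (−$543 million) / 0.21 ≈ −$2,585.7 million.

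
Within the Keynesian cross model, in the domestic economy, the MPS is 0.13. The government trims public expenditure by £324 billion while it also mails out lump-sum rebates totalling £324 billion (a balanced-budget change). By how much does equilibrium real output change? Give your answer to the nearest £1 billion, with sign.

MPC = 1 − MPS = 1 − 0.13 = 0.87.
Expenditure multiplier = 1/(1 − MPC) = 1/(1 − 0.87) = 1/0.13 ≈ 7.692.
ΔG contributes k·ΔG = (−£324 billion) / 0.13 ≈ −£2,492.3 billion.
ΔT of −£324 billion changes first-round spending by −c·ΔT = +£281.88 billion, contributing k·(−c·ΔT) = (+£281.88 billion) / 0.13 ≈ +£2,168.3 billion.
With ΔG = ΔT and no other leakages, the balanced-budget multiplier is 1, so ΔY = ΔG = −£324 billion.

−£324 billion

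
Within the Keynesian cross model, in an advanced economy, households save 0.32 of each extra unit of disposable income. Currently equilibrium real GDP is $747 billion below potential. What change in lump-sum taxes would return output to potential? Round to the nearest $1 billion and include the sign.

−$352 billion

MPC = 1 − MPS = 1 − 0.32 = 0.68.
Spending multiplier = 1/(1 − MPC) = 1/(1 − 0.68) = 1/0.32 = 3.125.
Tax multiplier = −c·k = −0.68/0.32 = −2.125. Need ΔY = +$747 billion, so ΔT = ΔY/(−c·k) = −(+$747 billion) × 0.32 / 0.68 ≈ −$352 billion.
The government should cut lump-sum taxes by $352 billion.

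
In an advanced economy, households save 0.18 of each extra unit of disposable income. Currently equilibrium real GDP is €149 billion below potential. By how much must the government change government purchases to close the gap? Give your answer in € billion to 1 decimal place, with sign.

+€26.8 billion

MPC = 1 − MPS = 1 − 0.18 = 0.82.
Spending multiplier = 1/(1 − MPC) = 1/(1 − 0.82) = 1/0.18 ≈ 5.556.
Need ΔY = +€149 billion, so ΔG = ΔY/k = (+€149 billion) × 0.18 ≈ +€26.8 billion.
The government should increase government purchases by €26.8 billion.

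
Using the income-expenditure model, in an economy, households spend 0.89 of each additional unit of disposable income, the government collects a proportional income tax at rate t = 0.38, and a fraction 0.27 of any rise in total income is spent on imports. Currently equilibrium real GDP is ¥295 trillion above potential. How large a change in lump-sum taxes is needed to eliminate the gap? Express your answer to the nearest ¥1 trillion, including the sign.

Spending multiplier = 1/(1 − c(1−t) + m) = 1/(1 − 0.89×0.62 + 0.27) = 1/0.7182 ≈ 1.392.
Tax multiplier = −c·k = −0.89/0.7182 ≈ −1.239. Need ΔY = −¥295 trillion, so ΔT = ΔY/(−c·k) = −(−¥295 trillion) × 0.7182 / 0.89 ≈ +¥238 trillion.
The government should raise lump-sum taxes by ¥238 trillion.

+¥238 trillion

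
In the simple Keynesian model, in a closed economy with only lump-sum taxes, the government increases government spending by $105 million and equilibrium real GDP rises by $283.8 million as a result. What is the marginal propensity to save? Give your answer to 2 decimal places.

Implied spending multiplier k = ΔY/ΔG = 283.8/105 ≈ 2.7029.
Since k = 1/(1 − MPC), MPC = 1 − 1/k = 1 − ΔG/ΔY = 1 − 105/283.8 ≈ 0.63.
MPS = 1 − MPC = 0.37.

0.37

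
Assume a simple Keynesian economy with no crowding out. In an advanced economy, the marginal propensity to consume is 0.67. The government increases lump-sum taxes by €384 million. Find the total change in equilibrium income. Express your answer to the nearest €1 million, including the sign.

−€780 million

A lump-sum tax change of +€384 million shifts disposable income by −€384 million; first-round consumption changes by −c × ΔT = −0.67 × (+€384 million) = −€257.28 million.
Expenditure multiplier = 1/(1 − MPC) = 1/(1 − 0.67) = 1/0.33 ≈ 3.03.
The tax multiplier is −c × k ≈ −2.03, so ΔY = k × (−c·ΔT) = (−€257.28 million) / 0.33 ≈ −€780 million.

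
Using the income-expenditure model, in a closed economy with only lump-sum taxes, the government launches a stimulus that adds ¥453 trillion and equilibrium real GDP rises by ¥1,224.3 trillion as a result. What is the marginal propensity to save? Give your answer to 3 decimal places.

0.370

Implied spending multiplier k = ΔY/ΔG = 1,224.3/453 ≈ 2.7026.
Since k = 1/(1 − MPC), MPC = 1 − 1/k = 1 − ΔG/ΔY = 1 − 453/1,224.3 ≈ 0.630.
MPS = 1 − MPC = 0.370.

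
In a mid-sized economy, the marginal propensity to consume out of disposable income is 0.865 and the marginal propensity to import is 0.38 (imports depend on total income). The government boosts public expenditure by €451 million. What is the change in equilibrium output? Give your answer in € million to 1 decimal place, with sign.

Expenditure multiplier = 1/(1 − c + m) = 1/(1 − 0.865 + 0.38) = 1/0.515 ≈ 1.942.
ΔY = k × ΔG = (+€451 million) / 0.515 ≈ +€875.7 million.

+€875.7 million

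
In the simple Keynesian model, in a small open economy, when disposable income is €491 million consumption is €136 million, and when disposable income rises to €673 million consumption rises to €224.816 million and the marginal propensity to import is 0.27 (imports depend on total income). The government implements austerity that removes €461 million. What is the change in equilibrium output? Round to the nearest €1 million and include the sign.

−€590 million

MPC = ΔC/ΔYd = (224.816 − 136)/(673 − 491) = 88.816/182 = 0.488.
Expenditure multiplier = 1/(1 − c + m) = 1/(1 − 0.488 + 0.27) = 1/0.782 ≈ 1.279.
ΔY = k × ΔG = (−€461 million) / 0.782 ≈ −€590 million.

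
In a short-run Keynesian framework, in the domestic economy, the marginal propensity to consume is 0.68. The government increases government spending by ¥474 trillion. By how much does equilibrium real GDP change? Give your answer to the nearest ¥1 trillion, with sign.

+¥1,481 trillion

Spending multiplier = 1/(1 − MPC) = 1/(1 − 0.68) = 1/0.32 = 3.125.
ΔY = k × ΔG = (+¥474 trillion) / 0.32 ≈ +¥1,481 trillion.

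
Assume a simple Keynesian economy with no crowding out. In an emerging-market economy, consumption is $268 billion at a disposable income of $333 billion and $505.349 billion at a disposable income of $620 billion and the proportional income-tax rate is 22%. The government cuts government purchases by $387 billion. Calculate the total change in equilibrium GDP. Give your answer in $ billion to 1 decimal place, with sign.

−$1,090.3 billion

MPC = ΔC/ΔYd = (505.349 − 268)/(620 − 333) = 237.349/287 = 0.827.
Government-spending multiplier = 1/(1 − c(1−t)) = 1/(1 − 0.827×0.78) = 1/0.35494 ≈ 2.817.
ΔY = k × ΔG = (−$387 billion) / 0.35494 ≈ −$1,090.3 billion.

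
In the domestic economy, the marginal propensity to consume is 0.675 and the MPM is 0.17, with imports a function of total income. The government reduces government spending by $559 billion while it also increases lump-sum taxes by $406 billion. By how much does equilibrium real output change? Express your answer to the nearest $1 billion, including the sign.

Expenditure multiplier = 1/(1 − c + m) = 1/(1 − 0.675 + 0.17) = 1/0.495 ≈ 2.02.
ΔG contributes k·ΔG = (−$559 billion) / 0.495 ≈ −$1,129.3 billion.
ΔT of +$406 billion changes first-round spending by −c·ΔT = −$274.05 billion, contributing k·(−c·ΔT) = (−$274.05 billion) / 0.495 ≈ −$553.6 billion.
Net ΔY = k(ΔG − c·ΔT) = (−$833.05 billion) / 0.495 ≈ −$1,683 billion.

−$1,683 billion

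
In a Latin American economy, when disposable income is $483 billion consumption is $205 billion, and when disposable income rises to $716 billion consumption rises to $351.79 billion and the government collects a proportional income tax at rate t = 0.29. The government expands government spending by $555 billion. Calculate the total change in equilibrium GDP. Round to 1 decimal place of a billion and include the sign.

MPC = ΔC/ΔYd = (351.79 − 205)/(716 − 483) = 146.79/233 = 0.63.
Spending multiplier = 1/(1 − c(1−t)) = 1/(1 − 0.63×0.71) = 1/0.5527 ≈ 1.809.
ΔY = k × ΔG = (+$555 billion) / 0.5527 ≈ +$1,004.2 billion.

+$1,004.2 billion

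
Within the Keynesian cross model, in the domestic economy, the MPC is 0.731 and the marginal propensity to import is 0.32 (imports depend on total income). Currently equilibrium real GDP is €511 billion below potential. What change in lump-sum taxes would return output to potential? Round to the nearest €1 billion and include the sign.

Spending multiplier = 1/(1 − c + m) = 1/(1 − 0.731 + 0.32) = 1/0.589 ≈ 1.698.
Tax multiplier = −c·k = −0.731/0.589 ≈ −1.241. Need ΔY = +€511 billion, so ΔT = ΔY/(−c·k) = −(+€511 billion) × 0.589 / 0.731 ≈ −€412 billion.
The government should cut lump-sum taxes by €412 billion.

−€412 billion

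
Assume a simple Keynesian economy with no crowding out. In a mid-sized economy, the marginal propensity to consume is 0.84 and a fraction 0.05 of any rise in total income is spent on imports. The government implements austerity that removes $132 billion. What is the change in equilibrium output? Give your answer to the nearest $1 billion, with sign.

−$629 billion

Government-spending multiplier = 1/(1 − c + m) = 1/(1 − 0.84 + 0.05) = 1/0.21 ≈ 4.762.
ΔY = k × ΔG = (−$132 billion) / 0.21 ≈ −$629 billion.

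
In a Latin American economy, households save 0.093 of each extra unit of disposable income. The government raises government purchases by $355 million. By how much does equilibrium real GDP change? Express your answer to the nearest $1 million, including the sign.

+$3,817 million

MPC = 1 − MPS = 1 − 0.093 = 0.907.
Expenditure multiplier = 1/(1 − MPC) = 1/(1 − 0.907) = 1/0.093 ≈ 10.753.
ΔY = k × ΔG = (+$355 million) / 0.093 ≈ +$3,817 million.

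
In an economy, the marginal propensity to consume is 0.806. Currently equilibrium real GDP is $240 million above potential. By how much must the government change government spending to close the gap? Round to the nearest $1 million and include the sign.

Spending multiplier = 1/(1 − MPC) = 1/(1 − 0.806) = 1/0.194 ≈ 5.155.
Need ΔY = −$240 million, so ΔG = ΔY/k = (−$240 million) × 0.194 ≈ −$47 million.
The government should cut government spending by $47 million.

−$47 million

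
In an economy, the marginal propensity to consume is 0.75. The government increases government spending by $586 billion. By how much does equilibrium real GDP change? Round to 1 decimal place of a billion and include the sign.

+$2,344.0 billion

Government-spending multiplier = 1/(1 − MPC) = 1/(1 − 0.75) = 1/0.25 = 4.
ΔY = k × ΔG = (+$586 billion) / 0.25 = +$2,344 billion.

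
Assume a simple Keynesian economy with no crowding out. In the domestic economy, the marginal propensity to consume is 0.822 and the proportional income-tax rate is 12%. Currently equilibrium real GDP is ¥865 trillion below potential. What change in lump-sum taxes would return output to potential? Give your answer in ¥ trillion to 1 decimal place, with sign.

Spending multiplier = 1/(1 − c(1−t)) = 1/(1 − 0.822×0.88) = 1/0.27664 ≈ 3.615.
Tax multiplier = −c·k = −0.822/0.27664 ≈ −2.971. Need ΔY = +¥865 trillion, so ΔT = ΔY/(−c·k) = −(+¥865 trillion) × 0.27664 / 0.822 ≈ −¥291.1 trillion.
The government should cut lump-sum taxes by ¥291.1 trillion.

−¥291.1 trillion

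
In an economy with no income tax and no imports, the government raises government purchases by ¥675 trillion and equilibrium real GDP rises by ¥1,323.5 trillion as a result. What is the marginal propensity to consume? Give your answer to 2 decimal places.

0.49

Implied spending multiplier k = ΔY/ΔG = 1,323.5/675 ≈ 1.9607.
Since k = 1/(1 − MPC), MPC = 1 − 1/k = 1 − ΔG/ΔY = 1 − 675/1,323.5 ≈ 0.49.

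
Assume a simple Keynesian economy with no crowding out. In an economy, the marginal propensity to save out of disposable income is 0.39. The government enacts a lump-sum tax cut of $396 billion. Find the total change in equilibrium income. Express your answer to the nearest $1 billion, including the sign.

+$619 billion

MPC = 1 − MPS = 1 − 0.39 = 0.61.
A lump-sum tax change of −$396 billion shifts disposable income by +$396 billion; first-round consumption changes by −c × ΔT = −0.61 × (−$396 billion) = +$241.56 billion.
Expenditure multiplier = 1/(1 − MPC) = 1/(1 − 0.61) = 1/0.39 ≈ 2.564.
The tax multiplier is −c × k ≈ −1.564, so ΔY = k × (−c·ΔT) = (+$241.56 billion) / 0.39 ≈ +$619 billion.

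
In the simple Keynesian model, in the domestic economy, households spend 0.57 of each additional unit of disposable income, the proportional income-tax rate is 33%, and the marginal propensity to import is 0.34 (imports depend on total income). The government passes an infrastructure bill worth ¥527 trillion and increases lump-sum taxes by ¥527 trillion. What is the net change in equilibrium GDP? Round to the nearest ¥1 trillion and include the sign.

+¥237 trillion

Expenditure multiplier = 1/(1 − c(1−t) + m) = 1/(1 − 0.57×0.67 + 0.34) = 1/0.9581 ≈ 1.044.
ΔG contributes k·ΔG = (+¥527 trillion) / 0.9581 ≈ +¥550 trillion.
ΔT of +¥527 trillion changes first-round spending by −c·ΔT = −¥300.39 trillion, contributing k·(−c·ΔT) = (−¥300.39 trillion) / 0.9581 ≈ −¥313.5 trillion.
Net ΔY = k(ΔG − c·ΔT) = (+¥226.61 trillion) / 0.9581 ≈ +¥237 trillion.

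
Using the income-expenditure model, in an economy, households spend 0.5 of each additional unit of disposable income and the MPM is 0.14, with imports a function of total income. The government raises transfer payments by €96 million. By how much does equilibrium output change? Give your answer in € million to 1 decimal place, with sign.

+€75.0 million

The transfer change shifts disposable income by +€96 million, so first-round consumption changes by c·ΔTR = 0.5 × (+€96 million) = +€48 million.
Expenditure multiplier = 1/(1 − c + m) = 1/(1 − 0.5 + 0.14) = 1/0.64 ≈ 1.563.
The transfer multiplier is c × k ≈ 0.781, so ΔY = k × (c·ΔTR) = (+€48 million) / 0.64 = +€75 million.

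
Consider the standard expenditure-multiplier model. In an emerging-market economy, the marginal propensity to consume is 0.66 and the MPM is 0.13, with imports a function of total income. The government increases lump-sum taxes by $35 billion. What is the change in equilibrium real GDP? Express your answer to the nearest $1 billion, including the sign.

−$49 billion

A lump-sum tax change of +$35 billion shifts disposable income by −$35 billion; first-round consumption changes by −c × ΔT = −0.66 × (+$35 billion) = −$23.1 billion.
Expenditure multiplier = 1/(1 − c + m) = 1/(1 − 0.66 + 0.13) = 1/0.47 ≈ 2.128.
The tax multiplier is −c × k ≈ −1.404, so ΔY = k × (−c·ΔT) = (−$23.1 billion) / 0.47 ≈ −$49 billion.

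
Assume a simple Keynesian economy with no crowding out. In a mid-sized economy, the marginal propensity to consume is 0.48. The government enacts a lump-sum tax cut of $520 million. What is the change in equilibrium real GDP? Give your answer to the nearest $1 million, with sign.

A lump-sum tax change of −$520 million shifts disposable income by +$520 million; first-round consumption changes by −c × ΔT = −0.48 × (−$520 million) = +$249.6 million.
Expenditure multiplier = 1/(1 − MPC) = 1/(1 − 0.48) = 1/0.52 ≈ 1.923.
The tax multiplier is −c × k ≈ −0.923, so ΔY = k × (−c·ΔT) = (+$249.6 million) / 0.52 = +$480 million.

+$480 million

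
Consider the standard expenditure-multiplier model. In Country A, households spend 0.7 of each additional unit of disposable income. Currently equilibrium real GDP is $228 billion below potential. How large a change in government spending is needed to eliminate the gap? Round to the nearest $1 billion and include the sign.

Spending multiplier = 1/(1 − MPC) = 1/(1 − 0.7) = 1/0.3 ≈ 3.333.
Need ΔY = +$228 billion, so ΔG = ΔY/k = (+$228 billion) × 0.3 ≈ +$68 billion.
The government should increase government spending by $68 billion.

+$68 billion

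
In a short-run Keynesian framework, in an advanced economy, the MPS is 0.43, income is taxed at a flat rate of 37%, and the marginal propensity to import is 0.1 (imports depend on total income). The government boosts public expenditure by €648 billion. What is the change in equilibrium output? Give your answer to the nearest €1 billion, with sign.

+€875 billion

MPC = 1 − MPS = 1 − 0.43 = 0.57.
Expenditure multiplier = 1/(1 − c(1−t) + m) = 1/(1 − 0.57×0.63 + 0.1) = 1/0.7409 ≈ 1.35.
ΔY = k × ΔG = (+€648 billion) / 0.7409 ≈ +€875 billion.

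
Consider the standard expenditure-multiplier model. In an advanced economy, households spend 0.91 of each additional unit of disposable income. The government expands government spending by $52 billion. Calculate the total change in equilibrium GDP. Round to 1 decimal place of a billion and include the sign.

Expenditure multiplier = 1/(1 − MPC) = 1/(1 − 0.91) = 1/0.09 ≈ 11.111.
ΔY = k × ΔG = (+$52 billion) / 0.09 ≈ +$577.8 billion.

+$577.8 billion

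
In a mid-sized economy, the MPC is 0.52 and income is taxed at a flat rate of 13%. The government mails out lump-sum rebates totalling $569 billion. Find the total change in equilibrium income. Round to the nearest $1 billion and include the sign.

A lump-sum tax change of −$569 billion shifts disposable income by +$569 billion; first-round consumption changes by −c × ΔT = −0.52 × (−$569 billion) = +$295.88 billion.
Expenditure multiplier = 1/(1 − c(1−t)) = 1/(1 − 0.52×0.87) = 1/0.5476 ≈ 1.826.
The tax multiplier is −c × k ≈ −0.95, so ΔY = k × (−c·ΔT) = (+$295.88 billion) / 0.5476 ≈ +$540 billion.

+$540 billion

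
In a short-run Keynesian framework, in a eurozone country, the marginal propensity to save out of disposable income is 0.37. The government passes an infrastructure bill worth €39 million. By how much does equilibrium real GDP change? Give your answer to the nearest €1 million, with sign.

+€105 million

MPC = 1 − MPS = 1 − 0.37 = 0.63.
Expenditure multiplier = 1/(1 − MPC) = 1/(1 − 0.63) = 1/0.37 ≈ 2.703.
ΔY = k × ΔG = (+€39 million) / 0.37 ≈ +€105 million.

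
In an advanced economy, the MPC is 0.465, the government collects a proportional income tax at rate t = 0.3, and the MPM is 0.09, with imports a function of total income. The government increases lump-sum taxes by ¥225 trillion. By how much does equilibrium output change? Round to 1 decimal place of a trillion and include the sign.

A lump-sum tax change of +¥225 trillion shifts disposable income by −¥225 trillion; first-round consumption changes by −c × ΔT = −0.465 × (+¥225 trillion) = −¥104.625 trillion.
Expenditure multiplier = 1/(1 − c(1−t) + m) = 1/(1 − 0.465×0.7 + 0.09) = 1/0.7645 ≈ 1.308.
The tax multiplier is −c × k ≈ −0.608, so ΔY = k × (−c·ΔT) = (−¥104.625 trillion) / 0.7645 ≈ −¥136.9 trillion.

−¥136.9 trillion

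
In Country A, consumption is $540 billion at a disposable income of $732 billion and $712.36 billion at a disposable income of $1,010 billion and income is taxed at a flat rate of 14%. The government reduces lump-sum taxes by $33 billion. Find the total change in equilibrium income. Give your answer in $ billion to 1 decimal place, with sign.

MPC = ΔC/ΔYd = (712.36 − 540)/(1,010 − 732) = 172.36/278 = 0.62.
A lump-sum tax change of −$33 billion shifts disposable income by +$33 billion; first-round consumption changes by −c × ΔT = −0.62 × (−$33 billion) = +$20.46 billion.
Expenditure multiplier = 1/(1 − c(1−t)) = 1/(1 − 0.62×0.86) = 1/0.4668 ≈ 2.142.
The tax multiplier is −c × k ≈ −1.328, so ΔY = k × (−c·ΔT) = (+$20.46 billion) / 0.4668 ≈ +$43.8 billion.

+$43.8 billion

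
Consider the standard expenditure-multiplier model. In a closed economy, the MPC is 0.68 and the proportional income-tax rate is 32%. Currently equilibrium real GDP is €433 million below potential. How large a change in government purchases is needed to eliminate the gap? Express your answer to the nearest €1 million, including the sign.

Spending multiplier = 1/(1 − c(1−t)) = 1/(1 − 0.68×0.68) = 1/0.5376 ≈ 1.86.
Need ΔY = +€433 million, so ΔG = ΔY/k = (+€433 million) × 0.5376 ≈ +€233 million.
The government should increase government purchases by €233 million.

+€233 million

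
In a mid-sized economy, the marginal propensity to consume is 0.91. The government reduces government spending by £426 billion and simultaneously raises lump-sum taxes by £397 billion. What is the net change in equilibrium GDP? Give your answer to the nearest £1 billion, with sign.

−£8,747 billion

Expenditure multiplier = 1/(1 − MPC) = 1/(1 − 0.91) = 1/0.09 ≈ 11.111.
ΔG contributes k·ΔG = (−£426 billion) / 0.09 ≈ −£4,733.3 billion.
ΔT of +£397 billion changes first-round spending by −c·ΔT = −£361.27 billion, contributing k·(−c·ΔT) = (−£361.27 billion) / 0.09 ≈ −£4,014.1 billion.
Net ΔY = k(ΔG − c·ΔT) = (−£787.27 billion) / 0.09 ≈ −£8,747 billion.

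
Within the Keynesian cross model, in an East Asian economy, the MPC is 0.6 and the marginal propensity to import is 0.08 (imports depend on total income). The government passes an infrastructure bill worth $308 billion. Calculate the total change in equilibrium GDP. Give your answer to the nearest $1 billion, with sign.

+$642 billion

Spending multiplier = 1/(1 − c + m) = 1/(1 − 0.6 + 0.08) = 1/0.48 ≈ 2.083.
ΔY = k × ΔG = (+$308 billion) / 0.48 ≈ +$642 billion.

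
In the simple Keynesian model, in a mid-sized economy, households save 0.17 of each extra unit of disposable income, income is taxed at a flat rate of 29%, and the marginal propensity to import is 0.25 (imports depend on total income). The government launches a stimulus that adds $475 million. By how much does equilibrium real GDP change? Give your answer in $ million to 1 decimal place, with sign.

+$718.9 million

MPC = 1 − MPS = 1 − 0.17 = 0.83.
Expenditure multiplier = 1/(1 − c(1−t) + m) = 1/(1 − 0.83×0.71 + 0.25) = 1/0.6607 ≈ 1.514.
ΔY = k × ΔG = (+$475 million) / 0.6607 ≈ +$718.9 million.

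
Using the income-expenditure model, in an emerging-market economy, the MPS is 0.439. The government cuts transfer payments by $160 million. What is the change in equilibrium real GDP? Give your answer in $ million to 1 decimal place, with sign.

−$204.5 million

MPC = 1 − MPS = 1 − 0.439 = 0.561.
The transfer change shifts disposable income by −$160 million, so first-round consumption changes by c·ΔTR = 0.561 × (−$160 million) = −$89.76 million.
Expenditure multiplier = 1/(1 − MPC) = 1/(1 − 0.561) = 1/0.439 ≈ 2.278.
The transfer multiplier is c × k ≈ 1.278, so ΔY = k × (c·ΔTR) = (−$89.76 million) / 0.439 ≈ −$204.5 million.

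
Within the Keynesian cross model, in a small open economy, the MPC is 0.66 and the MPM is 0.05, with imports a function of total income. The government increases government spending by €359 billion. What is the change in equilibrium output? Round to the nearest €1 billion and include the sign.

+€921 billion

Expenditure multiplier = 1/(1 − c + m) = 1/(1 − 0.66 + 0.05) = 1/0.39 ≈ 2.564.
ΔY = k × ΔG = (+€359 billion) / 0.39 ≈ +€921 billion.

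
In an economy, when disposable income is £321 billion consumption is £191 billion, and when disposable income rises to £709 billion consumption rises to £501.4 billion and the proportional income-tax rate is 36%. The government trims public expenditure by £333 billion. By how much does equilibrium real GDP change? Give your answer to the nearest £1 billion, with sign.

MPC = ΔC/ΔYd = (501.4 − 191)/(709 − 321) = 310.4/388 = 0.8.
Expenditure multiplier = 1/(1 − c(1−t)) = 1/(1 − 0.8×0.64) = 1/0.488 ≈ 2.049.
ΔY = k × ΔG = (−£333 billion) / 0.488 ≈ −£682 billion.

−£682 billion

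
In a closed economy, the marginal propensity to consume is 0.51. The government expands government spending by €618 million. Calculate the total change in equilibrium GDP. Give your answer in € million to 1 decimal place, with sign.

Government-spending multiplier = 1/(1 − MPC) = 1/(1 − 0.51) = 1/0.49 ≈ 2.041.
ΔY = k × ΔG = (+€618 million) / 0.49 ≈ +€1,261.2 million.

+€1,261.2 million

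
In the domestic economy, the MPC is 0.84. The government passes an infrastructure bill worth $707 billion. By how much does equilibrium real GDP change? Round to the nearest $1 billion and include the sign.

+$4,419 billion

Government-spending multiplier = 1/(1 − MPC) = 1/(1 − 0.84) = 1/0.16 = 6.25.
ΔY = k × ΔG = (+$707 billion) / 0.16 ≈ +$4,419 billion.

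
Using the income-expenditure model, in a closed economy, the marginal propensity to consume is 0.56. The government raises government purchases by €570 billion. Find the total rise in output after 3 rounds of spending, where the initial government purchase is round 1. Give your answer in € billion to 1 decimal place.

€1,068.0 billion

Round 1 adds ΔG = €570 billion; each later round is MPC = 0.56 times the previous.
After 3 rounds: 570 + 319.2 + 178.752 = ΔG·(1 − c^3)/(1 − c) = 570 × (1 − 0.175616)/0.44 ≈ €1,068 billion.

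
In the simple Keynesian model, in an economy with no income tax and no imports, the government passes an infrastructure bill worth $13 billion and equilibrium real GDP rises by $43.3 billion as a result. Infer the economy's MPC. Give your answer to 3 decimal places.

0.700

Implied spending multiplier k = ΔY/ΔG = 43.3/13 ≈ 3.3308.
Since k = 1/(1 − MPC), MPC = 1 − 1/k = 1 − ΔG/ΔY = 1 − 13/43.3 ≈ 0.700.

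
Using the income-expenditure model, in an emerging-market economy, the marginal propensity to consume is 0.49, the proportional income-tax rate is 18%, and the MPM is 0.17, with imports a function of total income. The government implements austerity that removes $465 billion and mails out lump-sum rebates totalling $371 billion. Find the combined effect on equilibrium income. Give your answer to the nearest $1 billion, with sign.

Expenditure multiplier = 1/(1 − c(1−t) + m) = 1/(1 − 0.49×0.82 + 0.17) = 1/0.7682 ≈ 1.302.
ΔG contributes k·ΔG = (−$465 billion) / 0.7682 ≈ −$605.3 billion.
ΔT of −$371 billion changes first-round spending by −c·ΔT = +$181.79 billion, contributing k·(−c·ΔT) = (+$181.79 billion) / 0.7682 ≈ +$236.6 billion.
Net ΔY = k(ΔG − c·ΔT) = (−$283.21 billion) / 0.7682 ≈ −$369 billion.

−$369 billion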